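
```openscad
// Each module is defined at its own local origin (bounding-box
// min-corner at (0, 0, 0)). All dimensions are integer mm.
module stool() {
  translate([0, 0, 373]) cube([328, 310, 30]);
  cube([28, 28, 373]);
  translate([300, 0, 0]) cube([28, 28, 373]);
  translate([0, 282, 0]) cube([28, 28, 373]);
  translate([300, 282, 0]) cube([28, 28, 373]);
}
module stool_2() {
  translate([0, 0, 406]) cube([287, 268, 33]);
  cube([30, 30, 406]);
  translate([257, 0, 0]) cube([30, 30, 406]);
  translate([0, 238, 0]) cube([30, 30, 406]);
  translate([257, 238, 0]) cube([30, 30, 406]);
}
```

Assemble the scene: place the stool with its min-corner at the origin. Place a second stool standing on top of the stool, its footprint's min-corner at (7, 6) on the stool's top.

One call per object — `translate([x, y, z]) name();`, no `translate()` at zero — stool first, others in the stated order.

stool();
translate([7, 6, 403]) stool_2();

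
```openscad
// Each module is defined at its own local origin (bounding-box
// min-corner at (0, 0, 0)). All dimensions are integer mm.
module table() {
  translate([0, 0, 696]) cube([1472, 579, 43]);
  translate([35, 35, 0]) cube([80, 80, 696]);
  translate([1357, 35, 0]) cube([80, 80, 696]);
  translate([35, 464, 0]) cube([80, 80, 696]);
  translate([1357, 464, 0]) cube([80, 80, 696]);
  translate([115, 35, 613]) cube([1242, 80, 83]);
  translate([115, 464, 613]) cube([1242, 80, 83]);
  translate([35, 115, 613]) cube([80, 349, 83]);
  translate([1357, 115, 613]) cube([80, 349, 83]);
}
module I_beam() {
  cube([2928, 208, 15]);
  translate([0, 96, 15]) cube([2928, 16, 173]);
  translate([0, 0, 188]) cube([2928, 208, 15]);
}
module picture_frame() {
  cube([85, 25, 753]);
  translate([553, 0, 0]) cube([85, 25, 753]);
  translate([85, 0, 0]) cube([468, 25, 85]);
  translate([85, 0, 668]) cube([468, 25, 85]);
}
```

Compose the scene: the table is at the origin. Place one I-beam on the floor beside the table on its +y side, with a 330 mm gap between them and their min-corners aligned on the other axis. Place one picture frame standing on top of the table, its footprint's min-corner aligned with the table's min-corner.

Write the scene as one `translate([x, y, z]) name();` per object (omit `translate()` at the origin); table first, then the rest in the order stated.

table();
translate([0, 909, 0]) I_beam();
translate([0, 0, 739]) picture_frame();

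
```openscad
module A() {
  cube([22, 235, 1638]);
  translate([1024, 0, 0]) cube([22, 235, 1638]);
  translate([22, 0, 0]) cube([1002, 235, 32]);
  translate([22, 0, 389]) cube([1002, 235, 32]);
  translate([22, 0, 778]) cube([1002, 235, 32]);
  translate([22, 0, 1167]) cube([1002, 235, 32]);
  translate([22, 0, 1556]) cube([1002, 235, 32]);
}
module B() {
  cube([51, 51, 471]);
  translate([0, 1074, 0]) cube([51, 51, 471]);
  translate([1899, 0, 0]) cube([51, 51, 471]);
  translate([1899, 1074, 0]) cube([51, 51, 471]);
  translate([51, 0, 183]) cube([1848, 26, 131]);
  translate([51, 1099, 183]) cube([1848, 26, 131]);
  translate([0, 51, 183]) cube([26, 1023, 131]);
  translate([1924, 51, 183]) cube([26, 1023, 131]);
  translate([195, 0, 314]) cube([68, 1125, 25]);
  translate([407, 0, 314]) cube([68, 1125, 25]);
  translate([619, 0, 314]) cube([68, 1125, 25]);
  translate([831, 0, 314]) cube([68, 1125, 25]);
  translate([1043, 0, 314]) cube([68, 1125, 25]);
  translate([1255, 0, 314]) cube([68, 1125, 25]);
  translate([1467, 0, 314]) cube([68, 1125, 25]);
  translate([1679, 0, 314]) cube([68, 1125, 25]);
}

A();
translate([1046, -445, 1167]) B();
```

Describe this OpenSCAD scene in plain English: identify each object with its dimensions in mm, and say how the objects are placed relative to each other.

A is an open bookshelf. Two side panels, each 22 mm thick, 235 mm deep and 1638 mm tall, stand 1046 mm apart (outside-to-outside). Between them sit 5 shelves, each 32 mm thick and 235 mm deep, spanning the full gap between the sides. The bottom shelf rests on the floor (its underside at z = 0) and the clear gap between one shelf's top and the next shelf's underside is 357 mm.

B is a bed frame 1950 mm long (x) by 1125 mm wide (y). Four 51×51 mm corner posts, 471 mm tall, at the corners of the footprint. Four rails of 26 mm thickness and 131 mm height run between adjacent posts with their undersides at z = 183 mm, their outer faces flush with the outside of the frame (the two x-running rails run between the posts' inner faces; the two y-running rails run between the posts' inner faces). 8 slats, each 68 mm wide (x) and 25 mm thick, lie across the top of the two x-running rails, running the full 1125 mm width of the frame in y; the slats are evenly spaced along x between the inner faces of the end posts with equal gaps (rounded down to the nearest mm) at the −x end and between each pair — any rounding remainder accumulates at the +x end.

The bed frame is beside the bookshelf with their tops flush at z = 1638.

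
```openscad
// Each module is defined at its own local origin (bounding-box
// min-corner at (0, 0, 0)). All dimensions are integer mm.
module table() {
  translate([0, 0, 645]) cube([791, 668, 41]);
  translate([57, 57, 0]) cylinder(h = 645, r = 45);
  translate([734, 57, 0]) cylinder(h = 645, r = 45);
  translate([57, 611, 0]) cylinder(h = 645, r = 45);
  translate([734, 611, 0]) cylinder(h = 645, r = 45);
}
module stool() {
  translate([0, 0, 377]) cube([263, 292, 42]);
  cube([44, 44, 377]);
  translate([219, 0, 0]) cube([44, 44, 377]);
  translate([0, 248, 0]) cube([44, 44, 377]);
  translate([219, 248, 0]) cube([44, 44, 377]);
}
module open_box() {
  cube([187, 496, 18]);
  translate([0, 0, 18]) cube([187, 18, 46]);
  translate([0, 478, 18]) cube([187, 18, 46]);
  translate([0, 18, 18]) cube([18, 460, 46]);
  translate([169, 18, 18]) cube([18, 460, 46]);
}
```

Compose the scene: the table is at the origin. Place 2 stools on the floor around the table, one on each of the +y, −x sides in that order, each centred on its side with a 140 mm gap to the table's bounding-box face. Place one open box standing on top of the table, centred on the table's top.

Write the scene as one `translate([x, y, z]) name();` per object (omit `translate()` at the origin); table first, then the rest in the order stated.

table();
translate([264, 808, 0]) stool();
translate([-403, 188, 0]) stool();
translate([302, 86, 686]) open_box();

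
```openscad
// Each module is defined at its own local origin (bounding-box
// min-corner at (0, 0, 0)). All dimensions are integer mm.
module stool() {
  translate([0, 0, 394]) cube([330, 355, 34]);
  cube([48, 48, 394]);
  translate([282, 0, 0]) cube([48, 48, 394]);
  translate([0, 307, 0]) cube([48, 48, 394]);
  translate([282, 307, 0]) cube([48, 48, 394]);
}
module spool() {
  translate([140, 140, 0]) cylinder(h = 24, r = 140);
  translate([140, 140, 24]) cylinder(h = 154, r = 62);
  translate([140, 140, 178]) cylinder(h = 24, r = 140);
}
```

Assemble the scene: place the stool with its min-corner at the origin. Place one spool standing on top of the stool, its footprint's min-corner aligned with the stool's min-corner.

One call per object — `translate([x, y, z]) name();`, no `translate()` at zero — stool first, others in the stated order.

stool();
translate([0, 0, 428]) spool();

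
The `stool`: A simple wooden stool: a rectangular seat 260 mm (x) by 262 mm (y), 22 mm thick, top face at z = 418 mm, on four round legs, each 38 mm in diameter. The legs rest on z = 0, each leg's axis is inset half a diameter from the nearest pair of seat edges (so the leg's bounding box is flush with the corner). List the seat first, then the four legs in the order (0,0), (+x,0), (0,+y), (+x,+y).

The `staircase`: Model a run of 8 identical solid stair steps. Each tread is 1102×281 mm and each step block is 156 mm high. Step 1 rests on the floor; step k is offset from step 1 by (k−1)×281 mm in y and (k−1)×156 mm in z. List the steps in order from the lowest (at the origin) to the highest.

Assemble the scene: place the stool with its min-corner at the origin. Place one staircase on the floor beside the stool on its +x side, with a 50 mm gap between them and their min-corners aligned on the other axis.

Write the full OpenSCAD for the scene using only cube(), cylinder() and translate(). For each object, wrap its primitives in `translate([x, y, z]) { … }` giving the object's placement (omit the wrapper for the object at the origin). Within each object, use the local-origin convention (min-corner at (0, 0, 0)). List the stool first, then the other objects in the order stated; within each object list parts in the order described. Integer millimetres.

translate([0, 0, 396]) cube([260, 262, 22]);
translate([19, 19, 0]) cylinder(h = 396, r = 19);
translate([241, 19, 0]) cylinder(h = 396, r = 19);
translate([19, 243, 0]) cylinder(h = 396, r = 19);
translate([241, 243, 0]) cylinder(h = 396, r = 19);
translate([310, 0, 0]) {
  cube([1102, 281, 156]);
  translate([0, 281, 156]) cube([1102, 281, 156]);
  translate([0, 562, 312]) cube([1102, 281, 156]);
  translate([0, 843, 468]) cube([1102, 281, 156]);
  translate([0, 1124, 624]) cube([1102, 281, 156]);
  translate([0, 1405, 780]) cube([1102, 281, 156]);
  translate([0, 1686, 936]) cube([1102, 281, 156]);
  translate([0, 1967, 1092]) cube([1102, 281, 156]);
}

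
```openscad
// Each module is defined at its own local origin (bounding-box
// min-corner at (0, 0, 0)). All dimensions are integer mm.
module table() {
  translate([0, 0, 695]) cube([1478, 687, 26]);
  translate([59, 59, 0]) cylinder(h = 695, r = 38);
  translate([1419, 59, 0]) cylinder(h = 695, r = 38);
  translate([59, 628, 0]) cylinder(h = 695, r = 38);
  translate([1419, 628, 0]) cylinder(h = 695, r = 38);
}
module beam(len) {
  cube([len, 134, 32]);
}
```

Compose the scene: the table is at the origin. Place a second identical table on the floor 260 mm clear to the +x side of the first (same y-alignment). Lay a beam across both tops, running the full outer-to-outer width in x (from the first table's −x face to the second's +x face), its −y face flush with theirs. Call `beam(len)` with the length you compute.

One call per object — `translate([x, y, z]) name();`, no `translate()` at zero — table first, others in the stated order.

table();
translate([1738, 0, 0]) table();
translate([0, 0, 721]) beam(3216);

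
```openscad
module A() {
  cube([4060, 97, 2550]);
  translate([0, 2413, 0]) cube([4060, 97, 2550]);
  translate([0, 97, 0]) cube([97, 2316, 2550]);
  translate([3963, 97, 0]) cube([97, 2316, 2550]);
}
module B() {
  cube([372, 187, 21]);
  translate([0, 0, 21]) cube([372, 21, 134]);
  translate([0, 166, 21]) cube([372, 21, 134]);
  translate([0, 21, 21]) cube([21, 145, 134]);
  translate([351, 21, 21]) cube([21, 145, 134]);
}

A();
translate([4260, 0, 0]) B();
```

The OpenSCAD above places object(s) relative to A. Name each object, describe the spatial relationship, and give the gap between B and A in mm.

A is a house frame. B is an open box. The open box is on the floor beside the house frame on its +x side. The gap between the open box and the house frame is 200 mm.

The open box's nearest face is 200 mm from the house frame's +x face.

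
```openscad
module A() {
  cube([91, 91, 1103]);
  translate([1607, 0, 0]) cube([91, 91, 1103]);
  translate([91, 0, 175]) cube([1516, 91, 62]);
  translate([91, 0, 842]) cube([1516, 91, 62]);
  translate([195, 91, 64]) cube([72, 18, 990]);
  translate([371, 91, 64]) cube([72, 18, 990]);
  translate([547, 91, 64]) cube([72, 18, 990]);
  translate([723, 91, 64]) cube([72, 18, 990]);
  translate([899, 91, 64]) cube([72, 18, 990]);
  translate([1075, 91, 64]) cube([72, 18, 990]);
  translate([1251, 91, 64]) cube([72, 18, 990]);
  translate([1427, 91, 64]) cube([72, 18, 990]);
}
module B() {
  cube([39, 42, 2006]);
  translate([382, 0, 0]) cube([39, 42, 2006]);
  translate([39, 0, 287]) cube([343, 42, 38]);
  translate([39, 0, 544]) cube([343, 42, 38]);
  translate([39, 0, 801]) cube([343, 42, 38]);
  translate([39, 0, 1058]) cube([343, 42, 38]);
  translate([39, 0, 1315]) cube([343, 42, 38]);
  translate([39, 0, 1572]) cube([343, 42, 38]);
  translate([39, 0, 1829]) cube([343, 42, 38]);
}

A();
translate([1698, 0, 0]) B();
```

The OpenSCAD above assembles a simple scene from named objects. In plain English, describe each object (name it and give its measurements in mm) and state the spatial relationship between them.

A is a fence section. Two 91×91 mm posts, 1103 mm tall, stand on the floor with a clear span of 1516 mm between their inner faces. Two horizontal rails of 91×62 mm section span the gap between the posts with their undersides at z = 175 mm and z = 842 mm, flush with the posts' −y face. 8 pickets, each 72 mm wide, 18 mm thick and 990 mm tall, are fixed to the +y face of the rails with their bottoms at z = 64 mm, evenly spaced across the span with equal gaps (rounded down to the nearest mm) at the −x end and between each pair — any rounding remainder accumulates at the +x end.

B is a wooden ladder with two side rails of 39×42 mm section and 2006 mm height, set 421 mm apart overall. Between them run 7 rectangular rungs (42 mm deep, 38 mm thick), front faces flush with the rails' −y face. The bottom of the first rung is 287 mm above the floor and each subsequent rung is 257 mm higher than the one below.

The ladder is against the fence section's +x side, with their −y faces flush.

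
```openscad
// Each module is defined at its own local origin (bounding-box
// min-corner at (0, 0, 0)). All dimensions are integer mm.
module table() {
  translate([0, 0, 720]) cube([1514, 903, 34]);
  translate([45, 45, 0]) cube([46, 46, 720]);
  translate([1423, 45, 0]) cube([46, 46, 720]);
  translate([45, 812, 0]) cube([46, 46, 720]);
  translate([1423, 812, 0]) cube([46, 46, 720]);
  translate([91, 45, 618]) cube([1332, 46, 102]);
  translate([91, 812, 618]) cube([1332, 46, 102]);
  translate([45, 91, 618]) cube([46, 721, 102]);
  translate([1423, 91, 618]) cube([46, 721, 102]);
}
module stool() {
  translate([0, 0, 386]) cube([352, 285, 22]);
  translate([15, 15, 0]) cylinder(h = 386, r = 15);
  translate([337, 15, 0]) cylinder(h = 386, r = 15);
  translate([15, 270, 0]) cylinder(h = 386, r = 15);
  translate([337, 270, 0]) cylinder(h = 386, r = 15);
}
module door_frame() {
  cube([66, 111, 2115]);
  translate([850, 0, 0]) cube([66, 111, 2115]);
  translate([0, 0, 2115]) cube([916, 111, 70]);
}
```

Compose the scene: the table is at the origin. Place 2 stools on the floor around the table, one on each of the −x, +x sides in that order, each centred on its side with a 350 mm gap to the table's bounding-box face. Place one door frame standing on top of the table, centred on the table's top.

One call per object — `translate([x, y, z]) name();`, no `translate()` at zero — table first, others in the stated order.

table();
translate([-702, 309, 0]) stool();
translate([1864, 309, 0]) stool();
translate([299, 396, 754]) door_frame();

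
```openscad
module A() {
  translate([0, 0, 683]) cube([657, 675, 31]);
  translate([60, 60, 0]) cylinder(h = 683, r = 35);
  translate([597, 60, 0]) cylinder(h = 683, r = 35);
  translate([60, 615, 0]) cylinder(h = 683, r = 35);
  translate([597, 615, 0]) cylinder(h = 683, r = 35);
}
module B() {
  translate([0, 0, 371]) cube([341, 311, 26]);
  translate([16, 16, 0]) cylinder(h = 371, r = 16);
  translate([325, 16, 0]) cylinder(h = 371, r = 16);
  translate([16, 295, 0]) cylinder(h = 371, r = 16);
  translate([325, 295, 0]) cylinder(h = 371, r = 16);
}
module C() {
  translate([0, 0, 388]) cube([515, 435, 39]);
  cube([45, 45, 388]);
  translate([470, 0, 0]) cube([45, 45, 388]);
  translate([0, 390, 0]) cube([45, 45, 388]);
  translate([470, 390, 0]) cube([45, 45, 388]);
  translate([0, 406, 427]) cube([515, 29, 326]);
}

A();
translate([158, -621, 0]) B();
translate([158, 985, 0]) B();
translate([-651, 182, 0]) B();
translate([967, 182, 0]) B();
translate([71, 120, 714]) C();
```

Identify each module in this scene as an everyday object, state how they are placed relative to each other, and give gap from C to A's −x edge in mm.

The chair's min-x is at 71; the table's min-x is 0; gap = 71 mm.

A is a table. B is a stool. C is a chair. Four stools sit around the table at the −y, +y, −x, +x sides. The chair is on top of the table, centred. The gap from the chair to the table's −x edge is 71 mm.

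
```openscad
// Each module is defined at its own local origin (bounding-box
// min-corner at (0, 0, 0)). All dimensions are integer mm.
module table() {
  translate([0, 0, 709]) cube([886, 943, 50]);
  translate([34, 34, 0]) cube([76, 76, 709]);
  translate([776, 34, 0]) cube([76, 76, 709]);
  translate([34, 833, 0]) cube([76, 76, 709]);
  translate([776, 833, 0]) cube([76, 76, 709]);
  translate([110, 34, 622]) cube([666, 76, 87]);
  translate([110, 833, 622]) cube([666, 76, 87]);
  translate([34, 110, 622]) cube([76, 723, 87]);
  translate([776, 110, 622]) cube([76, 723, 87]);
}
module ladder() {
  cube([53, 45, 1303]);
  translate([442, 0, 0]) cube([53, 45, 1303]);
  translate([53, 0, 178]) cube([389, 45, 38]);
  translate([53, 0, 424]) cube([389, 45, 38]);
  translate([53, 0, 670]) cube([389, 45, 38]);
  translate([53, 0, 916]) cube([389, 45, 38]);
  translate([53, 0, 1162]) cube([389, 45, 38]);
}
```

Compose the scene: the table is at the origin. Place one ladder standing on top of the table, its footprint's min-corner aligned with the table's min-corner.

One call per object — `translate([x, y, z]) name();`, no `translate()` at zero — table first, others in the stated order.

table();
translate([0, 0, 759]) ladder();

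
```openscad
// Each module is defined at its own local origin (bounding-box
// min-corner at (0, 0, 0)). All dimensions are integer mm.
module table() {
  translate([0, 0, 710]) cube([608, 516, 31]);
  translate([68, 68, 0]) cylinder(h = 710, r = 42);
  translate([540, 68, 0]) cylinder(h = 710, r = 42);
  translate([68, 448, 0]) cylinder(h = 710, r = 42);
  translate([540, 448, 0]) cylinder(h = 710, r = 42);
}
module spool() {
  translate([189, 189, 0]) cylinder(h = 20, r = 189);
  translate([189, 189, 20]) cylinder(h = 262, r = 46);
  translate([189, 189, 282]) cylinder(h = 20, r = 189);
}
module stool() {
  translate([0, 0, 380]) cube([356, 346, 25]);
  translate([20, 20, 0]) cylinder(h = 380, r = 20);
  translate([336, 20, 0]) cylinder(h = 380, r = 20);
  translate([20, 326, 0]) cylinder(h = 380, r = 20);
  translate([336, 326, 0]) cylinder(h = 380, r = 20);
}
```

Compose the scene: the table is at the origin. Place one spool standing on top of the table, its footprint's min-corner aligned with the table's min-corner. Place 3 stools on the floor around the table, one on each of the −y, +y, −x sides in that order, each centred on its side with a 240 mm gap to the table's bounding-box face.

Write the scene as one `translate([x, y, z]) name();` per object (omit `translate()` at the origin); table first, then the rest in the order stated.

table();
translate([0, 0, 741]) spool();
translate([126, -586, 0]) stool();
translate([126, 756, 0]) stool();
translate([-596, 85, 0]) stool();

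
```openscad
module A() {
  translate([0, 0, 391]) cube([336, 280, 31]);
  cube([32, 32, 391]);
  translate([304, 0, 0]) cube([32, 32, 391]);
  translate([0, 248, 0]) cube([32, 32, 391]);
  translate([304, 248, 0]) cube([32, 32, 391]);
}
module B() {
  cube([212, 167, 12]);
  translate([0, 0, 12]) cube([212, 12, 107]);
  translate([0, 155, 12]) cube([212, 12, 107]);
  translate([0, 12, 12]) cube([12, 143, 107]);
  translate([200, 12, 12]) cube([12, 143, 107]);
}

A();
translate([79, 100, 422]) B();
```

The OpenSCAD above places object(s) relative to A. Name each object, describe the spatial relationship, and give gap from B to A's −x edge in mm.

A is a stool. B is an open box. The open box is on top of the stool. The gap from the open box to the stool's −x edge is 79 mm.

The open box's min-x is at 79; the stool's min-x is 0; gap = 79 mm.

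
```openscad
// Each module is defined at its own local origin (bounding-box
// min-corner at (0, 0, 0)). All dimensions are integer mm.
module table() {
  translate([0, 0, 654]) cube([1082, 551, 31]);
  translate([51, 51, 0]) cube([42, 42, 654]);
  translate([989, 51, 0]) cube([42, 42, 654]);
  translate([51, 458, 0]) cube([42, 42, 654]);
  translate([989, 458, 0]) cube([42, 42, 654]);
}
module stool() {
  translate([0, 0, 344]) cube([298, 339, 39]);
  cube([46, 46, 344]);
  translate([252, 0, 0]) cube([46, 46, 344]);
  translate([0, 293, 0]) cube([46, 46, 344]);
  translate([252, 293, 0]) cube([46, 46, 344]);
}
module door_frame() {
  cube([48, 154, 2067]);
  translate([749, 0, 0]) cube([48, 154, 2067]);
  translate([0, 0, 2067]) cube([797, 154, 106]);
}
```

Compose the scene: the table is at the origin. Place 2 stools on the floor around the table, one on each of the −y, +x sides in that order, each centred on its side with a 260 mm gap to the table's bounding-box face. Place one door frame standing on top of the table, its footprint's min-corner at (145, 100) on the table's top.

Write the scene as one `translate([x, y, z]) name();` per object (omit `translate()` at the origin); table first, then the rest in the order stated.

table();
translate([392, -599, 0]) stool();
translate([1342, 106, 0]) stool();
translate([145, 100, 685]) door_frame();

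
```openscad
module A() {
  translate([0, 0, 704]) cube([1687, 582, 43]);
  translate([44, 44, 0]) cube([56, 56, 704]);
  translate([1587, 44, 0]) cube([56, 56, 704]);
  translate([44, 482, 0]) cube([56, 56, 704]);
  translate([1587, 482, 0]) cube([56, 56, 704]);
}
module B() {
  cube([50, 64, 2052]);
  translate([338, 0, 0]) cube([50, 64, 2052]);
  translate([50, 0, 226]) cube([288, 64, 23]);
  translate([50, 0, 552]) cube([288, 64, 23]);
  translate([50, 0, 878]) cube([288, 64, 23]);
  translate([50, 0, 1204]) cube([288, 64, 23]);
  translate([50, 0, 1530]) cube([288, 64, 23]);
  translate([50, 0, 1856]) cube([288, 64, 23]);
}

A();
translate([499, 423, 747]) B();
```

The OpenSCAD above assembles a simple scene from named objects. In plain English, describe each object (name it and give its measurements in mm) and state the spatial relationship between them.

A is a table: top 1687 mm (x) × 582 mm (y), 43 mm thick, upper face at z = 747 mm, on four 56×56 mm square legs, each inset 44 mm from the nearest pair of top edges, running from z = 0 to the bottom of the top.

B is a wooden ladder with two side rails of 50×64 mm section and 2052 mm height, set 388 mm apart overall. Between them run 6 rectangular rungs (64 mm deep, 23 mm thick), front faces flush with the rails' −y face. The bottom of the first rung is 226 mm above the floor and each subsequent rung is 326 mm higher than the one below.

The ladder is on top of the table.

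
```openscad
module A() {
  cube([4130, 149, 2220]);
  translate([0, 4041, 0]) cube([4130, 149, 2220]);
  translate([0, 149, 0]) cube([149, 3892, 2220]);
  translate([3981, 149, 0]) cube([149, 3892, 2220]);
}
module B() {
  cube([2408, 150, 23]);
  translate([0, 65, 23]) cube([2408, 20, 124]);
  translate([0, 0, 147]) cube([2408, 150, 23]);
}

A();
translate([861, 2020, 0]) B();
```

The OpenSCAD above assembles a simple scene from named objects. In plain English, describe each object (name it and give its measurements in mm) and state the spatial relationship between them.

A is the wall frame of a small rectangular building: four walls, each 2220 mm tall and 149 mm thick, enclosing a footprint 4130 mm (x) by 4190 mm (y) outside-to-outside, with no floor or roof. The front and back walls (the −y and +y sides) span the full width; the two side walls fit between them.

B is an I-beam lying along x, 2408 mm long. Overall section height 170 mm. Two flanges 150 mm wide (y) and 23 mm thick, one on the floor and one at the top; a web 20 mm thick runs between them, centred on the flange width.

The I-beam sits inside the house frame, centred.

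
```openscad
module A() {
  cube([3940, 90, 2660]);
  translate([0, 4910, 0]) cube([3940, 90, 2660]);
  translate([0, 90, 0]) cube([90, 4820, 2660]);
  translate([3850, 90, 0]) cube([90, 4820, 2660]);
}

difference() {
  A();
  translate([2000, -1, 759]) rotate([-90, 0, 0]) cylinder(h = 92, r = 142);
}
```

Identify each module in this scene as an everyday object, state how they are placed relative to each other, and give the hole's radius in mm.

The subtracted cylinder has r = 142 mm.

A is a house frame. The house frame has a circular hole through its front wall. The hole's radius is 142 mm.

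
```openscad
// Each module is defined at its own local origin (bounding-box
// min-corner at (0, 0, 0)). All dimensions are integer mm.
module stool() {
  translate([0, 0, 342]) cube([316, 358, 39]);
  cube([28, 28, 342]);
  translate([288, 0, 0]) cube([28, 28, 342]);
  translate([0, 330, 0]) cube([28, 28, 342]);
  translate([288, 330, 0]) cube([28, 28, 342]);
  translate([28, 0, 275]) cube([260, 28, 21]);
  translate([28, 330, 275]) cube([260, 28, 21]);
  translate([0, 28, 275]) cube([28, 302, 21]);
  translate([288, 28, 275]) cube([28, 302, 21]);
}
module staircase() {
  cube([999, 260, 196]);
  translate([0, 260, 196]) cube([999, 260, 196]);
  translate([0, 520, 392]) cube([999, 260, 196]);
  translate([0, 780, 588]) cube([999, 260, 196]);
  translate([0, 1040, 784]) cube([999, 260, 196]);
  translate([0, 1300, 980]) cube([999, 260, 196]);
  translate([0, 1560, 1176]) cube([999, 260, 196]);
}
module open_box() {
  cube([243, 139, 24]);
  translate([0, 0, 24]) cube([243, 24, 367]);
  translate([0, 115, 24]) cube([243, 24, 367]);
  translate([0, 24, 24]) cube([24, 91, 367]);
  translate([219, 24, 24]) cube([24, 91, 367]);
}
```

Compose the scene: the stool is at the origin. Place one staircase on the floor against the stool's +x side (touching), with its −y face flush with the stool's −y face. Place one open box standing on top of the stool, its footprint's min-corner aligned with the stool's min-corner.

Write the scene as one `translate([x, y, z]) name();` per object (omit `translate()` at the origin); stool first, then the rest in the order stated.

stool();
translate([316, 0, 0]) staircase();
translate([0, 0, 381]) open_box();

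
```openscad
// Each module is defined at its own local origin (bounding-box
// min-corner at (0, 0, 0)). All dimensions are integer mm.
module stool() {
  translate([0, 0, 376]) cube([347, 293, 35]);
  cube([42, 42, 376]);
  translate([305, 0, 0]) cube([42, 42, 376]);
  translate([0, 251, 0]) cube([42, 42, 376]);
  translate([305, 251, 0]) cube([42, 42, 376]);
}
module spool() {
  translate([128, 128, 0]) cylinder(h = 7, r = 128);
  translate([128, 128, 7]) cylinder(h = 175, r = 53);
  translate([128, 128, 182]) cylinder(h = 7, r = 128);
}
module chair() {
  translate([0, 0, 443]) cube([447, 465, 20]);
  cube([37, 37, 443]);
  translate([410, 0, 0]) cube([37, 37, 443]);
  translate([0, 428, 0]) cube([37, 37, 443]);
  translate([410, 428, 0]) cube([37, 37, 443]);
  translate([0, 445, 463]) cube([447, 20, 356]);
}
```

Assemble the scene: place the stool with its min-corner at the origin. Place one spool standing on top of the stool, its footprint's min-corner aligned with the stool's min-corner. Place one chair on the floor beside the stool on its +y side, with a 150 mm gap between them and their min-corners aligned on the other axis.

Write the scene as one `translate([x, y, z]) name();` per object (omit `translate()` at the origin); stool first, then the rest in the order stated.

stool();
translate([0, 0, 411]) spool();
translate([0, 443, 0]) chair();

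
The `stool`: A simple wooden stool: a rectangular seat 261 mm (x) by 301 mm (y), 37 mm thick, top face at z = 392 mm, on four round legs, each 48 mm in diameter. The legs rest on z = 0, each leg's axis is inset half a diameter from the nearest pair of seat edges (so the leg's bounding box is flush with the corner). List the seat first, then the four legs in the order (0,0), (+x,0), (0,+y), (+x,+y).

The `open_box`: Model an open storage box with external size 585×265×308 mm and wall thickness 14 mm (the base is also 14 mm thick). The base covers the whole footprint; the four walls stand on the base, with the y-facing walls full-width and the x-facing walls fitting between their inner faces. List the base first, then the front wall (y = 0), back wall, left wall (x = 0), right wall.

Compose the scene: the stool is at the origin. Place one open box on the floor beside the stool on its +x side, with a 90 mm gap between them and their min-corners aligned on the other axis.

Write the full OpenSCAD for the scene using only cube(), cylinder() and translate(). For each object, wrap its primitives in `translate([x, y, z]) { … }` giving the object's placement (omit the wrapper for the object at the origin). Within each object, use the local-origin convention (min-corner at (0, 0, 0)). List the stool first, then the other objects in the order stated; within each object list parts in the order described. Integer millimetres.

translate([0, 0, 355]) cube([261, 301, 37]);
translate([24, 24, 0]) cylinder(h = 355, r = 24);
translate([237, 24, 0]) cylinder(h = 355, r = 24);
translate([24, 277, 0]) cylinder(h = 355, r = 24);
translate([237, 277, 0]) cylinder(h = 355, r = 24);
translate([351, 0, 0]) {
  cube([585, 265, 14]);
  translate([0, 0, 14]) cube([585, 14, 294]);
  translate([0, 251, 14]) cube([585, 14, 294]);
  translate([0, 14, 14]) cube([14, 237, 294]);
  translate([571, 14, 14]) cube([14, 237, 294]);
}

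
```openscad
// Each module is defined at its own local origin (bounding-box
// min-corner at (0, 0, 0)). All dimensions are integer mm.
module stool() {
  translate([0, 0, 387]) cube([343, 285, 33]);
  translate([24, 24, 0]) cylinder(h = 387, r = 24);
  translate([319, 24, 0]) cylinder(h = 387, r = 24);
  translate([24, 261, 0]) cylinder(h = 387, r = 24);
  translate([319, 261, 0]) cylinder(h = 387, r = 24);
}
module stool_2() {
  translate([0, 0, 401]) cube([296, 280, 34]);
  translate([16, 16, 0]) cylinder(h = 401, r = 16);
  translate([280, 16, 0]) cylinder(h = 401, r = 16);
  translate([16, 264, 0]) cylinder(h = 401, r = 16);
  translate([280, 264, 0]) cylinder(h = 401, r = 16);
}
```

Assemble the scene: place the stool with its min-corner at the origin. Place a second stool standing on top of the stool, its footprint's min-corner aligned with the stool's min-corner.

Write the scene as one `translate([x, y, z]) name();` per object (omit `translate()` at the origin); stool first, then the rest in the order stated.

stool();
translate([0, 0, 420]) stool_2();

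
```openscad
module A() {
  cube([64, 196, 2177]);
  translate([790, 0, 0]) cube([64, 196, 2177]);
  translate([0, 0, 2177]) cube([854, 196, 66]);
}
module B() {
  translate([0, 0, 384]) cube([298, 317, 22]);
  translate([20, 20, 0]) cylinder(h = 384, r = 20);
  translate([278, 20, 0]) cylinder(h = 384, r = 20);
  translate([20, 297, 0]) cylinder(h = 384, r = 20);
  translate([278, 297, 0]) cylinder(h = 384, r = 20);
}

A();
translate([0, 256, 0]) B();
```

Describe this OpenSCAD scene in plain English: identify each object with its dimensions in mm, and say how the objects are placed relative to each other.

A is a door frame. The clear opening is 726 mm wide and 2177 mm high. Two 64 mm wide jambs, 196 mm deep, stand either side of the opening from the floor to the top of the opening. A 66 mm thick head sits across the top of both jambs, spanning the full outside width of the frame.

B is a four-legged stool. The seat is a 298×317×22 mm slab whose top surface is at z = 406 mm; four round legs, each 40 mm in diameter, run from the floor (z = 0) to the underside of the seat, each leg's axis is inset half a diameter from the nearest pair of seat edges (so the leg's bounding box is flush with the corner).

The stool is on the floor beside the door frame on its +y side.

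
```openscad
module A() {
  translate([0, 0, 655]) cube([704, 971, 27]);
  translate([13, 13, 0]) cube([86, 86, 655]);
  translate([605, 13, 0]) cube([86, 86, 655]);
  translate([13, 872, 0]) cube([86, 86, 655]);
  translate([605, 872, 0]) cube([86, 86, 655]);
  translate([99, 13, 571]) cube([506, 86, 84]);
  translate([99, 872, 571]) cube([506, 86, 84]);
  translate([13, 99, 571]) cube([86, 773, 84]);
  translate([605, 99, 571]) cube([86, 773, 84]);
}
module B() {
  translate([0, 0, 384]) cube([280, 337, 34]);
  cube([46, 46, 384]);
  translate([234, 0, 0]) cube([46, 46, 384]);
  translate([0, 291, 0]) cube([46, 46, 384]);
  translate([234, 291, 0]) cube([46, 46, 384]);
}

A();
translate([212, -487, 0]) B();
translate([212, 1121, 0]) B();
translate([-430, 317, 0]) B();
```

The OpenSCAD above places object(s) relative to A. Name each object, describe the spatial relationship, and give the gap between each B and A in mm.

A is a table. B is a stool. Three stools sit around the table at the −y, +y, −x sides. The gap between each stool and the table is 150 mm.

Each stool's nearest face is 150 mm from the table's bounding box.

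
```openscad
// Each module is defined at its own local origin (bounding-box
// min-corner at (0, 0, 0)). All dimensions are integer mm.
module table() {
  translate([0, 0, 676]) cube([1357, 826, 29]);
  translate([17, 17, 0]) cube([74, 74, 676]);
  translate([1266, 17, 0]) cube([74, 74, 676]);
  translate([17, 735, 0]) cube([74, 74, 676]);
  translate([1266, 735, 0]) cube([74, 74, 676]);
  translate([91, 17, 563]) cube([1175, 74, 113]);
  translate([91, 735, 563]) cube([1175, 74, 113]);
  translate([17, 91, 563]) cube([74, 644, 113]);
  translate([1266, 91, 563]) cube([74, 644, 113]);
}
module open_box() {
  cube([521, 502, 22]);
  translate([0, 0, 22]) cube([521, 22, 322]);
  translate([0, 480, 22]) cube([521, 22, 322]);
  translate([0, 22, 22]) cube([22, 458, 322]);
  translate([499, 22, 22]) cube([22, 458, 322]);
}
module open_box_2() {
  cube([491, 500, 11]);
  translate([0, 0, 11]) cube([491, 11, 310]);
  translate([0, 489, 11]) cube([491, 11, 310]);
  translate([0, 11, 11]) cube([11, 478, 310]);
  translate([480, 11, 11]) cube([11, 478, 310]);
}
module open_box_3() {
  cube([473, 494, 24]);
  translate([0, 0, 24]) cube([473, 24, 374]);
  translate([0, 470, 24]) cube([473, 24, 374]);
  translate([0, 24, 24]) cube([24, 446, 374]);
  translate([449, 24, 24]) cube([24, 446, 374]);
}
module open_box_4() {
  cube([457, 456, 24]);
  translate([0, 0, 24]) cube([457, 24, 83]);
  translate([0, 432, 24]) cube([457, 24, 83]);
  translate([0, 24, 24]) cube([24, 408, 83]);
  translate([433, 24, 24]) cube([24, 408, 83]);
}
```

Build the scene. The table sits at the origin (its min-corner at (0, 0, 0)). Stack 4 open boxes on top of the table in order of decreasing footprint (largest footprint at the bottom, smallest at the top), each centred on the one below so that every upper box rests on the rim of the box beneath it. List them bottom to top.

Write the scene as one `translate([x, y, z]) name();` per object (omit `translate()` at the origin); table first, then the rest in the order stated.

table();
translate([418, 162, 705]) open_box();
translate([433, 163, 1049]) open_box_2();
translate([442, 166, 1370]) open_box_3();
translate([450, 185, 1768]) open_box_4();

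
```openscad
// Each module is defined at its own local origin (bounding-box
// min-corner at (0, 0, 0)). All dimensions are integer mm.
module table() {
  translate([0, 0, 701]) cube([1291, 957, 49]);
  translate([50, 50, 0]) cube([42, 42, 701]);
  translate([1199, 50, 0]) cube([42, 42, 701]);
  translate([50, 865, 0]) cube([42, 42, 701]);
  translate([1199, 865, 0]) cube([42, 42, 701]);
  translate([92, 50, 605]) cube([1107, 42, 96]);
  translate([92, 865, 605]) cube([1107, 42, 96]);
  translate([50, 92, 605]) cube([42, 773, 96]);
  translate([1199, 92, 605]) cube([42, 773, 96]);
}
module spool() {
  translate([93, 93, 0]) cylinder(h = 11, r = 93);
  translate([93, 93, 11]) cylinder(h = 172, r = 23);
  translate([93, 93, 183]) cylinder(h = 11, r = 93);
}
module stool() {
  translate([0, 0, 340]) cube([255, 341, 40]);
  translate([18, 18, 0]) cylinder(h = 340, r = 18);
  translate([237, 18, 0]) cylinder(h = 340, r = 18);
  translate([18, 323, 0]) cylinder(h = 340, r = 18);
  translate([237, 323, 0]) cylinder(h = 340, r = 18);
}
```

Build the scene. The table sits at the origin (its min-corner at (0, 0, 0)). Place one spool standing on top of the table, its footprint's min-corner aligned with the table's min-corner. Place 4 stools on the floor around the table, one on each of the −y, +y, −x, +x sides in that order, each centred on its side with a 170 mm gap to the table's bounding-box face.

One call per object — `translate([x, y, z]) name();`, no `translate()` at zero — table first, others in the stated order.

table();
translate([0, 0, 750]) spool();
translate([518, -511, 0]) stool();
translate([518, 1127, 0]) stool();
translate([-425, 308, 0]) stool();
translate([1461, 308, 0]) stool();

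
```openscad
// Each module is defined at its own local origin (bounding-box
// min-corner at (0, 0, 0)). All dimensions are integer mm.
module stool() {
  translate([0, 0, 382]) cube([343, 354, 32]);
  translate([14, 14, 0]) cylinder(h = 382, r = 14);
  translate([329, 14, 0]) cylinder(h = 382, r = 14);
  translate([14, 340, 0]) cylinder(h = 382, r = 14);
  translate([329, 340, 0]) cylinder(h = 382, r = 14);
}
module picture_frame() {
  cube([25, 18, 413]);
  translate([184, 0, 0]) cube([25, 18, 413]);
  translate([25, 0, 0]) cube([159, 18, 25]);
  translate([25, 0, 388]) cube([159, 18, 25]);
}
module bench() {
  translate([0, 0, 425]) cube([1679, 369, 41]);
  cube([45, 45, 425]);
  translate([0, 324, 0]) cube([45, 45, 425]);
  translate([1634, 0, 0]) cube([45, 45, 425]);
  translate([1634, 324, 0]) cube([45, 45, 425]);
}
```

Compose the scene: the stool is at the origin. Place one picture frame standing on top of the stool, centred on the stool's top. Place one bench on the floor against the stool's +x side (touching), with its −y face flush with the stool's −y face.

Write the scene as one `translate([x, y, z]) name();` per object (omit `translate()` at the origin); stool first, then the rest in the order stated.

stool();
translate([67, 168, 414]) picture_frame();
translate([343, 0, 0]) bench();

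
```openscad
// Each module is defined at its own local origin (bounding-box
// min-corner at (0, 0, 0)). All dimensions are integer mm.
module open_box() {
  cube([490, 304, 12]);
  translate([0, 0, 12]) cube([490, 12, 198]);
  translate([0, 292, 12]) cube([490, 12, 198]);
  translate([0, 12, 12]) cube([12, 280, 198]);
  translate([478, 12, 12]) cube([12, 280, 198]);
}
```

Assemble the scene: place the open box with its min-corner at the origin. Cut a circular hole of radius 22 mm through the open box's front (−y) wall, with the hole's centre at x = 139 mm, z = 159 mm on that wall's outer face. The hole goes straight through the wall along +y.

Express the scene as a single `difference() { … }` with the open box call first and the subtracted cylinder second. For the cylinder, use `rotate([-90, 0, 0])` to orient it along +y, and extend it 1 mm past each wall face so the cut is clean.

difference() {
  open_box();
  translate([139, -1, 159]) rotate([-90, 0, 0]) cylinder(h = 14, r = 22);
}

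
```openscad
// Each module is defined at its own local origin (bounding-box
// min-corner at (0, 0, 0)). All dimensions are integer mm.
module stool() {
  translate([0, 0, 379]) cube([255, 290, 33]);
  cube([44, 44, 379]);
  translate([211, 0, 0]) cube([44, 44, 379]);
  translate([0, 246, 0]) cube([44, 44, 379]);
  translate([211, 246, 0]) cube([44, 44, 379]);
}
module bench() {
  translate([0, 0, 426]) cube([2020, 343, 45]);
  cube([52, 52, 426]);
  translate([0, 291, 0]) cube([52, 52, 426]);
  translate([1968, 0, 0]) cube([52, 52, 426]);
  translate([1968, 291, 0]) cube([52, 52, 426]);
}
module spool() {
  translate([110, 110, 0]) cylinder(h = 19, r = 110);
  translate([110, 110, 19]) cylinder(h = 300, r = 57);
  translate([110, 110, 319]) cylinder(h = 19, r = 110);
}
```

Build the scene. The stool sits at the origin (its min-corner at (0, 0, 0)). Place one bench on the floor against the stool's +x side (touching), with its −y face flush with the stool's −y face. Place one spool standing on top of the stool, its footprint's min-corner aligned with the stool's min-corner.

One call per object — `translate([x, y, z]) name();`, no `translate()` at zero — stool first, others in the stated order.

stool();
translate([255, 0, 0]) bench();
translate([0, 0, 412]) spool();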